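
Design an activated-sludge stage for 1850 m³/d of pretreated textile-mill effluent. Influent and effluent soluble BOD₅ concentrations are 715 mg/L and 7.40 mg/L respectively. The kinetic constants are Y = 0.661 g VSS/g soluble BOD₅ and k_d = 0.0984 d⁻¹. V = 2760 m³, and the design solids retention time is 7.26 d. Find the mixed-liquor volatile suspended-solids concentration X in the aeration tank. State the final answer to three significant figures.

X ≈ 1330 mg/L

X = Y·Q·ΔS·θ_c / [V·(1 + k_d θ_c)] = 0.661 × 1850 × (715 − 7.40) × 7.26 / [2760 × (1 + 0.0984 × 7.26)] = 1328 mg/L.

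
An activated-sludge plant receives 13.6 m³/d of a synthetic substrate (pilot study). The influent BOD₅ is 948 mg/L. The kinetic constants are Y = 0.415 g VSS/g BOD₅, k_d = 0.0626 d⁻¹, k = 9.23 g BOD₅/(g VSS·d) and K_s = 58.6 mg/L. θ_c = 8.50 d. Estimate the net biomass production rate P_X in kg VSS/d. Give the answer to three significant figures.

From the Monod/SRT balance for a CMAS, S = K_s·(1+k_d θ_c)/[θ_c·(Y k − k_d) − 1] = 58.6 × (1 + 0.0626 × 8.50) / [8.50 × (0.415 × 9.23 − 0.0626) − 1] = 89.78 / 31.03 = 2.894 mg/L.
Observed yield with endogenous decay: Y_obs = Y / (1 + k_d·θ_c) = 0.415 / (1 + 0.0626 × 8.50) = 0.415 / 1.532 = 0.2709 g VSS/g BOD₅.
Q·(S₀ − S) = 13.6 × (948 − 2.89) × 10⁻³ = 12.85 kg/d removed.
Biomass produced: P_X = Y_obs·Q·ΔS = 0.2709 × 12.85 ≈ 3.482 kg VSS/d.

P_X ≈ 3.48 kg VSS/d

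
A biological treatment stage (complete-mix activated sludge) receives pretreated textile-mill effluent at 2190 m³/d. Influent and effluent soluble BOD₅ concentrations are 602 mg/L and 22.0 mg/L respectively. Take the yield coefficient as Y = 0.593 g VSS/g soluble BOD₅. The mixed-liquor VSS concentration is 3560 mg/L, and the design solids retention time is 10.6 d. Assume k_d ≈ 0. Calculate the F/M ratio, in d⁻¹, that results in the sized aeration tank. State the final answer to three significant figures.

F/M ≈ 0.165 d⁻¹

Biomass mass balance (decay neglected): V·X = Y·Q·(S₀ − S)·θ_c, so V = 0.593 × 2190 × (602 − 22.0) × 10.6 / 3560 = 2243 m³.
Food-to-microorganism ratio F/M = Q S₀ / (V X) = 2190 × 602 / (2243 × 3560) = 0.1651 d⁻¹.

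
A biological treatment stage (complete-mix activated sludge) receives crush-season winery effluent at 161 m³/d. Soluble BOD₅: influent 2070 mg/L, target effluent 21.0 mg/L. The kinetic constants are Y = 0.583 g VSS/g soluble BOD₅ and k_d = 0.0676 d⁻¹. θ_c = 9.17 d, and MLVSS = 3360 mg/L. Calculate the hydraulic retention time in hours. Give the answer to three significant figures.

τ ≈ 48.3 h

Steady-state biomass mass balance: V·X·(1 + k_d·θ_c) = Y·Q·(S₀ − S)·θ_c, so V = 0.583 × 161 × (2070 − 21.0) × 9.17 / [3360 × (1 + 0.0676 × 9.17)] = 1.76×10^6 / 5443 = 324.0 m³.
HRT = V/Q = 324.0 m³ / 161 m³·d⁻¹ = 2.013 d × 24 = 48.30 h.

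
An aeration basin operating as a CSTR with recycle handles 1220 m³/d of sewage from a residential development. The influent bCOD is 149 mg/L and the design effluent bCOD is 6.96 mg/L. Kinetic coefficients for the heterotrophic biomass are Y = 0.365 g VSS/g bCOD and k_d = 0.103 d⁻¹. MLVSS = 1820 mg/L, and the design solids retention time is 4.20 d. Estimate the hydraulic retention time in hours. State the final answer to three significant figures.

From the SRT design equation V = Y Q (S₀−S) θ_c / [X (1 + k_d θ_c)] = 0.365 × 1220 × (149 − 6.96) × 4.20 / [1820 × (1 + 0.103 × 4.20)] = 2.66×10^5 / 2607 = 101.9 m³.
HRT = V/Q = 101.9 m³ / 1220 m³·d⁻¹ = 0.08351 d × 24 = 2.004 h.

τ ≈ 2.00 h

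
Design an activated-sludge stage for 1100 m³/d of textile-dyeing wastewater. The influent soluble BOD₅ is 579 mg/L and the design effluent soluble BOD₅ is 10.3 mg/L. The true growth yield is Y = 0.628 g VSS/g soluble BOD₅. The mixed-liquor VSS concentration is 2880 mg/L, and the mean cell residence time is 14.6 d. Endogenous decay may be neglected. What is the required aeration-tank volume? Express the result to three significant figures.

V ≈ 1990 m³

Biomass mass balance (decay neglected): V·X = Y·Q·(S₀ − S)·θ_c, so V = 0.628 × 1100 × (579 − 10.3) × 14.6 / 2880 = 1992 m³.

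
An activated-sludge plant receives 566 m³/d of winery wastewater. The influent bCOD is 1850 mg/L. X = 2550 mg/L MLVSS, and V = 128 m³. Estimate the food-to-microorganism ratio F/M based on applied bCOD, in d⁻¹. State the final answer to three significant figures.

Food-to-microorganism ratio F/M = Q S₀ / (V X) = 566 × 1850 / (128.0 × 2550) = 3.208 d⁻¹.

F/M ≈ 3.21 d⁻¹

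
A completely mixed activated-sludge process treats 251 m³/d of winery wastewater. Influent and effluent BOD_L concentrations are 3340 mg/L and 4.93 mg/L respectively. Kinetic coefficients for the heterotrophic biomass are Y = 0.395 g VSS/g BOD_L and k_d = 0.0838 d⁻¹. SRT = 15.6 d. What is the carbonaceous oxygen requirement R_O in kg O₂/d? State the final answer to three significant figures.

R_O ≈ 634 kg O₂/d

Y_obs = Y / (1 + k_d θ_c) = 0.395 / (1 + 0.0838 × 15.6) = 0.395 / 2.307 = 0.1712.
ΔS = 3340 − 4.93 = 3335 mg/L, so the substrate removal rate is 251 × 3335/1000 = 837.1 kg BOD_L/d.
Biomass synthesised: P_X = Y_obs × 837.1 = 143.3 kg VSS/d.
Carbonaceous O₂ demand = substrate oxidised − cell-mass equivalent = 837.1 − 1.42 × 143.3 = 633.6 kg O₂/d.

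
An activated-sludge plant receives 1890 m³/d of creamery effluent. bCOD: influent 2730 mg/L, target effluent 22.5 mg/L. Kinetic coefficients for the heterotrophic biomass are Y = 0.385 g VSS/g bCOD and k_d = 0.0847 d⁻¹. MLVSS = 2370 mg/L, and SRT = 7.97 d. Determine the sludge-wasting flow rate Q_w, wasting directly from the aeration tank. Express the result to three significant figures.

Q_w ≈ 496 m³/d

Steady-state biomass mass balance: V·X·(1 + k_d·θ_c) = Y·Q·(S₀ − S)·θ_c, so V = 0.385 × 1890 × (2730 − 22.5) × 7.97 / [2370 × (1 + 0.0847 × 7.97)] = 1.57×10^7 / 3970 = 3955 m³.
Wasting from the aeration tank: Q_w = V / θ_c = 3955 / 7.97 = 496.3 m³/d.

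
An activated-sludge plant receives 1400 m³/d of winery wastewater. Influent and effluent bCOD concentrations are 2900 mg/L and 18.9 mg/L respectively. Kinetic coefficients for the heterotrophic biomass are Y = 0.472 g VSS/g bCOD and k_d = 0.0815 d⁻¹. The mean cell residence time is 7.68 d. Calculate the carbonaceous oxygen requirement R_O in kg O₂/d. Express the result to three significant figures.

R_O ≈ 2370 kg O₂/d

Observed yield with endogenous decay: Y_obs = Y / (1 + k_d·θ_c) = 0.472 / (1 + 0.0815 × 7.68) = 0.472 / 1.626 = 0.2903 g VSS/g bCOD.
ΔS = 2900 − 18.9 = 2881 mg/L, so the substrate removal rate is 1400 × 2881/1000 = 4034 kg bCOD/d.
Net sludge production P_X = 0.2903 × 4034 = 1171 kg VSS/d.
R_O = Q·ΔS − 1.42 P_X = 4034 − 1663 = 2371 kg O₂/d.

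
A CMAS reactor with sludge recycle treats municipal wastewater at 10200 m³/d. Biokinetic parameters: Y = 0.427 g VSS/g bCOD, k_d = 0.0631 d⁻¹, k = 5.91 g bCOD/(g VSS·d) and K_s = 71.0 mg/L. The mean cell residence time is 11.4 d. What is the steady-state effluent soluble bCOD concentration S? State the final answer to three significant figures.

S ≈ 4.51 mg/L

From the Monod/SRT balance for a CMAS, S = K_s·(1+k_d θ_c)/[θ_c·(Y k − k_d) − 1] = 71.0 × (1 + 0.0631 × 11.4) / [11.4 × (0.427 × 5.91 − 0.0631) − 1] = 122.1 / 27.05 = 4.513 mg/L.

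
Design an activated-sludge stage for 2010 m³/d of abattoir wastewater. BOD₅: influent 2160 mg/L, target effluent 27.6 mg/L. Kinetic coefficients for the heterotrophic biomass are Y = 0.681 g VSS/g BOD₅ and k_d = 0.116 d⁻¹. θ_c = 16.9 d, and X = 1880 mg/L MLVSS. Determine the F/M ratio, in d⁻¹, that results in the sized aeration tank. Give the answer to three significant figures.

Steady-state biomass mass balance: V·X·(1 + k_d·θ_c) = Y·Q·(S₀ − S)·θ_c, so V = 0.681 × 2010 × (2160 − 27.6) × 16.9 / [1880 × (1 + 0.116 × 16.9)] = 4.93×10^7 / 5566 = 8863 m³.
F/M = applied load / biomass = Q·S₀/(V·X) = 2010 × 2160 / (8863 × 1880) = 0.2606 d⁻¹.

F/M ≈ 0.261 d⁻¹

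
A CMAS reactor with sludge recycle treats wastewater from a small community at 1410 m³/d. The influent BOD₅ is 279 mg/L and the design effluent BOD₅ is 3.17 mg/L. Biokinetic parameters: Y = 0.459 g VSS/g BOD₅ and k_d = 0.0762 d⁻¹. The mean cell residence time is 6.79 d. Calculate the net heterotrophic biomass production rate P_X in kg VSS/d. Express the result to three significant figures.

P_X ≈ 118 kg VSS/d

Y_obs = Y / (1 + k_d θ_c) = 0.459 / (1 + 0.0762 × 6.79) = 0.459 / 1.517 = 0.3025.
Q·(S₀ − S) = 1410 × (279 − 3.17) × 10⁻³ = 388.9 kg/d removed.
P_X = Y_obs · Q(S₀ − S) = 0.3025 × 388.9 = 117.6 kg VSS/d.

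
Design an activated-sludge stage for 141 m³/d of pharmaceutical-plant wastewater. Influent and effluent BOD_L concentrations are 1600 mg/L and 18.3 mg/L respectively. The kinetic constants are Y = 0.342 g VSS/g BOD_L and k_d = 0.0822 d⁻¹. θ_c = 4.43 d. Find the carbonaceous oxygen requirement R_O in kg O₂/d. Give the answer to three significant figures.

R_O ≈ 144 kg O₂/d

Observed yield with endogenous decay: Y_obs = Y / (1 + k_d·θ_c) = 0.342 / (1 + 0.0822 × 4.43) = 0.342 / 1.364 = 0.2507 g VSS/g BOD_L.
Mass of BOD_L removed per day: Q(S₀ − S) = 141 × 1582 g/m³ = 223.0 kg/d.
Biomass synthesised: P_X = Y_obs × 223.0 = 55.91 kg VSS/d.
R_O = Q·(S₀ − S) − 1.42·P_X = 223.0 − 1.42 × 55.91 = 143.6 kg O₂/d.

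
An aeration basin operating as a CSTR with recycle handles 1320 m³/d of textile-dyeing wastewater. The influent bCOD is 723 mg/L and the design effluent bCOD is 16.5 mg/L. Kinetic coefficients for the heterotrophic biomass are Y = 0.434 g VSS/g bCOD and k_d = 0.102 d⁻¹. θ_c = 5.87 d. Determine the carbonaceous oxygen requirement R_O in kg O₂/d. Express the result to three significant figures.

R_O ≈ 573 kg O₂/d

Y_obs = Y / (1 + k_d θ_c) = 0.434 / (1 + 0.102 × 5.87) = 0.434 / 1.599 = 0.2715.
ΔS = 723 − 16.5 = 706.5 mg/L, so the substrate removal rate is 1320 × 706.5/1000 = 932.6 kg bCOD/d.
Net sludge production P_X = 0.2715 × 932.6 = 253.2 kg VSS/d.
R_O = Q·(S₀ − S) − 1.42·P_X = 932.6 − 1.42 × 253.2 = 573.1 kg O₂/d.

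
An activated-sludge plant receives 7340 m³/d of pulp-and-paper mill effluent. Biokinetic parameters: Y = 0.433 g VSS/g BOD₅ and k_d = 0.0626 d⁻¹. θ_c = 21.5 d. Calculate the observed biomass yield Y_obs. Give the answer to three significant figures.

Y_obs = Y / (1 + k_d θ_c) = 0.433 / (1 + 0.0626 × 21.5) = 0.433 / 2.346 = 0.1846.

Y_obs ≈ 0.185 g VSS/g BOD₅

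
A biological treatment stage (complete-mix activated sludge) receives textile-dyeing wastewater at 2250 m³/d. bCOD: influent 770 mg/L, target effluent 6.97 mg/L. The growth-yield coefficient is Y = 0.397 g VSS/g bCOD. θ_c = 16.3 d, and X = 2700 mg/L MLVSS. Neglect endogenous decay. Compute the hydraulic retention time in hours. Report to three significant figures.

τ ≈ 43.9 h

With k_d = 0 the design equation reduces to V = Y Q (S₀−S) θ_c / X = 0.397 × 2250 × (770 − 6.97) × 16.3 / 2700 = 4115 m³.
HRT = V/Q = 4115 m³ / 2250 m³·d⁻¹ = 1.829 d × 24 = 43.89 h.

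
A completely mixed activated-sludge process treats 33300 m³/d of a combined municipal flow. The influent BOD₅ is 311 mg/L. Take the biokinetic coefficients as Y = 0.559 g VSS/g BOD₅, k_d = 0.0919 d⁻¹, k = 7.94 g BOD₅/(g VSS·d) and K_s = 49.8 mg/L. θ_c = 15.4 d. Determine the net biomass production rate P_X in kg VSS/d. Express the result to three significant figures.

Effluent substrate depends only on kinetics and SRT: S = K_s(1 + k_d θ_c) / [θ_c(Yk − k_d) − 1] = 49.8 × (1 + 0.0919 × 15.4) / [15.4 × (0.559 × 7.94 − 0.0919) − 1] = 120.3 / 65.94 = 1.824 mg/L.
Observed yield with endogenous decay: Y_obs = Y / (1 + k_d·θ_c) = 0.559 / (1 + 0.0919 × 15.4) = 0.559 / 2.415 = 0.2314 g VSS/g BOD₅.
ΔS = 311 − 1.82 = 309.2 mg/L, so the substrate removal rate is 33300 × 309.2/1000 = 10296 kg BOD₅/d.
Net biomass production P_X = Y_obs × Q·(S₀ − S) = 0.2314 × 10296 = 2383 kg VSS/d.

P_X ≈ 2380 kg VSS/d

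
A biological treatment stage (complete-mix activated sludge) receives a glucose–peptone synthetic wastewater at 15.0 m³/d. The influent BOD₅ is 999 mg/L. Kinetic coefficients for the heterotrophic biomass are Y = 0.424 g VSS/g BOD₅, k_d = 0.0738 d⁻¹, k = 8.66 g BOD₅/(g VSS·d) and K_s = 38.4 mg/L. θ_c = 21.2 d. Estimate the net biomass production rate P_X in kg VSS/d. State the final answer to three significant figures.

P_X ≈ 2.47 kg VSS/d

Effluent substrate depends only on kinetics and SRT: S = K_s(1 + k_d θ_c) / [θ_c(Yk − k_d) − 1] = 38.4 × (1 + 0.0738 × 21.2) / [21.2 × (0.424 × 8.66 − 0.0738) − 1] = 98.48 / 75.28 = 1.308 mg/L.
Observed yield with endogenous decay: Y_obs = Y / (1 + k_d·θ_c) = 0.424 / (1 + 0.0738 × 21.2) = 0.424 / 2.565 = 0.1653 g VSS/g BOD₅.
Mass of BOD₅ removed per day: Q(S₀ − S) = 15.0 × 997.7 g/m³ = 14.97 kg/d.
Biomass produced: P_X = Y_obs·Q·ΔS = 0.1653 × 14.97 ≈ 2.474 kg VSS/d.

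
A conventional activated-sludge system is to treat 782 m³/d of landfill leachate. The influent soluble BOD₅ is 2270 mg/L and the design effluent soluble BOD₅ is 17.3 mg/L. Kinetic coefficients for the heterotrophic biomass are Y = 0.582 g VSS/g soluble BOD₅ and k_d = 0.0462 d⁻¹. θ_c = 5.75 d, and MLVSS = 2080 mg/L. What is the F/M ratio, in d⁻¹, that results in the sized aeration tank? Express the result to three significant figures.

F/M ≈ 0.381 d⁻¹

Steady-state biomass mass balance: V·X·(1 + k_d·θ_c) = Y·Q·(S₀ − S)·θ_c, so V = 0.582 × 782 × (2270 − 17.3) × 5.75 / [2080 × (1 + 0.0462 × 5.75)] = 5.9×10^6 / 2633 = 2239 m³.
F/M = applied load / biomass = Q·S₀/(V·X) = 782 × 2270 / (2239 × 2080) = 0.3811 d⁻¹.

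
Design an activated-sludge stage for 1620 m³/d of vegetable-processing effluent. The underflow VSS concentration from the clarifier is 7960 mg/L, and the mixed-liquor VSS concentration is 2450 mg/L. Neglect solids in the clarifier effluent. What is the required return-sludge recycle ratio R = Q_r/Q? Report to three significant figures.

Solids balance on the clarifier gives (1+R)X = R·X_r, so R = X/(X_r − X) = 2450 / (7960 − 2450) = 0.4446.

R ≈ 0.445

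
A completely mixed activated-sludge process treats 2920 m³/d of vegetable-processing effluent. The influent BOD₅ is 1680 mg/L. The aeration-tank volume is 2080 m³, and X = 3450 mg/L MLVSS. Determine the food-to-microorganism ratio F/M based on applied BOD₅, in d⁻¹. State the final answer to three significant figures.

F/M = applied load / biomass = Q·S₀/(V·X) = 2920 × 1680 / (2080 × 3450) = 0.6836 d⁻¹.

F/M ≈ 0.684 d⁻¹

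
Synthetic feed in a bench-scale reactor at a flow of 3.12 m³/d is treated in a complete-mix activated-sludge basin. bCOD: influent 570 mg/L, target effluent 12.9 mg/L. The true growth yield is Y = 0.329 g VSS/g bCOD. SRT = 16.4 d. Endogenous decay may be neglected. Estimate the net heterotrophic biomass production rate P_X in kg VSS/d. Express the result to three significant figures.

P_X ≈ 0.572 kg VSS/d

Since k_d ≈ 0, Y_obs = Y = 0.329 g VSS/g bCOD.
ΔS = 570 − 12.9 = 557.1 mg/L, so the substrate removal rate is 3.12 × 557.1/1000 = 1.738 kg bCOD/d.
Net biomass production P_X = Y_obs × Q·(S₀ − S) = 0.3290 × 1.738 = 0.5719 kg VSS/d.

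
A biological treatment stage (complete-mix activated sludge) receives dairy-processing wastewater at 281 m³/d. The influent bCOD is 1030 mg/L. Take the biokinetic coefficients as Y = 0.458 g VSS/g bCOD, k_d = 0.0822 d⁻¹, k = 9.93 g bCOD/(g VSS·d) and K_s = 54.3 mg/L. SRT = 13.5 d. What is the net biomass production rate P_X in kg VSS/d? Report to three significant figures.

From the Monod/SRT balance for a CMAS, S = K_s·(1+k_d θ_c)/[θ_c·(Y k − k_d) − 1] = 54.3 × (1 + 0.0822 × 13.5) / [13.5 × (0.458 × 9.93 − 0.0822) − 1] = 114.6 / 59.29 = 1.932 mg/L.
The observed yield is Y_obs = Y/(1 + k_d·θ_c) = 0.458 / (1 + 0.0822 × 13.5) = 0.458 / 2.110 = 0.2171 g VSS per g bCOD removed.
ΔS = 1030 − 1.93 = 1028 mg/L, so the substrate removal rate is 281 × 1028/1000 = 288.9 kg bCOD/d.
So the net sludge growth is P_X = 0.2171 × 288.9 = 62.72 kg VSS/d.

P_X ≈ 62.7 kg VSS/d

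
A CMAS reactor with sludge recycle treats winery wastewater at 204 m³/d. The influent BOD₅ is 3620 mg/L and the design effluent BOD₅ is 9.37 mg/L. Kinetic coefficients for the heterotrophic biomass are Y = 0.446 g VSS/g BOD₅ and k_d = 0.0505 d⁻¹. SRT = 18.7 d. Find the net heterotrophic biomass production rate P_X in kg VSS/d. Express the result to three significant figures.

Y_obs = Y / (1 + k_d θ_c) = 0.446 / (1 + 0.0505 × 18.7) = 0.446 / 1.944 = 0.2294.
Mass of BOD₅ removed per day: Q(S₀ − S) = 204 × 3611 g/m³ = 736.6 kg/d.
So the net sludge growth is P_X = 0.2294 × 736.6 = 169.0 kg VSS/d.

P_X ≈ 169 kg VSS/d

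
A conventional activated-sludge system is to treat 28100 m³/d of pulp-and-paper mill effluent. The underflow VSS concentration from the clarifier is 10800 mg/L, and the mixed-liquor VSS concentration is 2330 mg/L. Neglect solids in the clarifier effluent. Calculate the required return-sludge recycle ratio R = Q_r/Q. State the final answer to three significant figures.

R ≈ 0.275

R = Q_r/Q = X/(X_r − X) = 2330 / (10800 − 2330) = 0.2751.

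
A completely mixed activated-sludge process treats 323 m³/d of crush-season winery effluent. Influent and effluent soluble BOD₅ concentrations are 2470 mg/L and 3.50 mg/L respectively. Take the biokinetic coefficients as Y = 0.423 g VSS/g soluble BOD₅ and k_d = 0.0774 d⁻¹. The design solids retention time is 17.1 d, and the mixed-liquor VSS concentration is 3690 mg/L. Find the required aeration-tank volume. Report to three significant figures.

V ≈ 672 m³

From the SRT design equation V = Y Q (S₀−S) θ_c / [X (1 + k_d θ_c)] = 0.423 × 323 × (2470 − 3.50) × 17.1 / [3690 × (1 + 0.0774 × 17.1)] = 5.76×10^6 / 8574 = 672.1 m³.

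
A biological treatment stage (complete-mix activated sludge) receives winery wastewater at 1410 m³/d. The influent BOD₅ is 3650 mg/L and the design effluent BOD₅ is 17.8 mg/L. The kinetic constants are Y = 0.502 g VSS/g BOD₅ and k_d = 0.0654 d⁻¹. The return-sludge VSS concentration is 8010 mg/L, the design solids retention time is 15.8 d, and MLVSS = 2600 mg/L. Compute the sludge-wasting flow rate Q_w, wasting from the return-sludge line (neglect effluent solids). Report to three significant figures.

Q_w ≈ 158 m³/d

From the SRT design equation V = Y Q (S₀−S) θ_c / [X (1 + k_d θ_c)] = 0.502 × 1410 × (3650 − 17.8) × 15.8 / [2600 × (1 + 0.0654 × 15.8)] = 4.06×10^7 / 5287 = 7684 m³.
Wasting from the return line (neglecting effluent solids): Q_w = V·X / (θ_c·X_r) = 7684 × 2600 / (15.8 × 8010) = 157.9 m³/d.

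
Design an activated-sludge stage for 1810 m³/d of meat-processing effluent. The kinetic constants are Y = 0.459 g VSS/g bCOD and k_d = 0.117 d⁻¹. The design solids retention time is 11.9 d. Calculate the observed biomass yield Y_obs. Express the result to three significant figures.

Y_obs ≈ 0.192 g VSS/g bCOD

Y_obs = Y / (1 + k_d θ_c) = 0.459 / (1 + 0.117 × 11.9) = 0.459 / 2.392 = 0.1919.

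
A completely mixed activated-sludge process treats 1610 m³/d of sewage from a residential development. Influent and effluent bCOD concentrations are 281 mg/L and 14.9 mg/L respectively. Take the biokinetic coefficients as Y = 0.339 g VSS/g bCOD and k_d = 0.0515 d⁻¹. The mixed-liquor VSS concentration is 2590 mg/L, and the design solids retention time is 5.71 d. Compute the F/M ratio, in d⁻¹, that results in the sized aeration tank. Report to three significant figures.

Steady-state biomass mass balance: V·X·(1 + k_d·θ_c) = Y·Q·(S₀ − S)·θ_c, so V = 0.339 × 1610 × (281 − 14.9) × 5.71 / [2590 × (1 + 0.0515 × 5.71)] = 8.29×10^5 / 3352 = 247.4 m³.
F/M = applied load / biomass = Q·S₀/(V·X) = 1610 × 281 / (247.4 × 2590) = 0.7060 d⁻¹.

F/M ≈ 0.706 d⁻¹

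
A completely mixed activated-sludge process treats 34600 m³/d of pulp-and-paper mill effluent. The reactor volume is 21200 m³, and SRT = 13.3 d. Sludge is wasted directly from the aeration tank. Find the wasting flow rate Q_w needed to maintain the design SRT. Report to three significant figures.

Q_w ≈ 1590 m³/d

For wasting at MLVSS concentration, Q_w = V/θ_c = 21200/13.3 = 1594 m³/d.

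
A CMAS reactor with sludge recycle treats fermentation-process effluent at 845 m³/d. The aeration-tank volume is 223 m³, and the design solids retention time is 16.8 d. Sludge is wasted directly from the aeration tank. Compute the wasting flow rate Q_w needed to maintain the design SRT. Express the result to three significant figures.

For wasting at MLVSS concentration, Q_w = V/θ_c = 223.0/16.8 = 13.27 m³/d.

Q_w ≈ 13.3 m³/d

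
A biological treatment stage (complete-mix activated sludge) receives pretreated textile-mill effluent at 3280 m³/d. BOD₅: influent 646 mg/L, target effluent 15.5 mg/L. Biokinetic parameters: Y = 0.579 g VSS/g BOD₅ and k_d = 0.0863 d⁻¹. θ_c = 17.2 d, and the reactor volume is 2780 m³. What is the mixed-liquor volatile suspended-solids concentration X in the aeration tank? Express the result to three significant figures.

X ≈ 2980 mg/L

X = Y·Q·ΔS·θ_c / [V·(1 + k_d θ_c)] = 0.579 × 3280 × (646 − 15.5) × 17.2 / [2780 × (1 + 0.0863 × 17.2)] = 2982 mg/L.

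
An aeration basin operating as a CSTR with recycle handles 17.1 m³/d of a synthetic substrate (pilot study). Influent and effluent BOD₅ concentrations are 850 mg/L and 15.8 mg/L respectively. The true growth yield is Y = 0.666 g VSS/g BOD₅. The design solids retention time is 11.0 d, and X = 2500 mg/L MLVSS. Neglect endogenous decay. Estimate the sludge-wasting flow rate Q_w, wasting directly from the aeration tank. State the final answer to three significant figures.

Q_w ≈ 3.80 m³/d

V·X = Y·Q·ΔS·θ_c gives V = 0.666 × 17.1 × (850 − 15.8) × 11.0 / 2500 = 41.80 m³.
Wasting from the aeration tank: Q_w = V / θ_c = 41.80 / 11.0 = 3.800 m³/d.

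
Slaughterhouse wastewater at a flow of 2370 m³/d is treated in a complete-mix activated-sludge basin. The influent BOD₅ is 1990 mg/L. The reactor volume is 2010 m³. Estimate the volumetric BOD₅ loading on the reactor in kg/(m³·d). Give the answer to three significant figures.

Volumetric loading L_v = Q·S₀ / V = 2370 × 1990 g/m³ / 2010 m³ = 2346 g/(m³·d) = 2.346 kg BOD₅/(m³·d).

L_v ≈ 2.35 kg BOD₅/(m³·d)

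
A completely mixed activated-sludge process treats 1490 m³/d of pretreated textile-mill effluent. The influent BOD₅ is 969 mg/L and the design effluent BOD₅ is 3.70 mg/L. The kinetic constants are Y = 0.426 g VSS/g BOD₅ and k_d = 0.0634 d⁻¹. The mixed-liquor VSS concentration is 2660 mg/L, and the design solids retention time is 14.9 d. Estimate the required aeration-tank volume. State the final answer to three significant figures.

V ≈ 1760 m³

Rearranging the biomass balance for a CMAS with decay, V = Y·Q·ΔS·θ_c / [X·(1+k_d θ_c)] = 0.426 × 1490 × (969 − 3.70) × 14.9 / [2660 × (1 + 0.0634 × 14.9)] = 9.13×10^6 / 5173 = 1765 m³.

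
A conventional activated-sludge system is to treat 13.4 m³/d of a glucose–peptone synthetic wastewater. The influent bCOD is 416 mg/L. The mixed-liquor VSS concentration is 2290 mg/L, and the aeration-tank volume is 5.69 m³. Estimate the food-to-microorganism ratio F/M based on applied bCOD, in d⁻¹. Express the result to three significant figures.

F/M = applied load / biomass = Q·S₀/(V·X) = 13.4 × 416 / (5.690 × 2290) = 0.4278 d⁻¹.

F/M ≈ 0.428 d⁻¹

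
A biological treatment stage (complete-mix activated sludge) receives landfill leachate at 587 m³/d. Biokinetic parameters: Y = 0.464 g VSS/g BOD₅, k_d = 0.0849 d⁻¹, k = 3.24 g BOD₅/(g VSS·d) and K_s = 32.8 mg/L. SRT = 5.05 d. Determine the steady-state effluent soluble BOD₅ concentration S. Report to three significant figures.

S ≈ 7.60 mg/L

From the Monod/SRT balance for a CMAS, S = K_s·(1+k_d θ_c)/[θ_c·(Y k − k_d) − 1] = 32.8 × (1 + 0.0849 × 5.05) / [5.05 × (0.464 × 3.24 − 0.0849) − 1] = 46.86 / 6.163 = 7.604 mg/L.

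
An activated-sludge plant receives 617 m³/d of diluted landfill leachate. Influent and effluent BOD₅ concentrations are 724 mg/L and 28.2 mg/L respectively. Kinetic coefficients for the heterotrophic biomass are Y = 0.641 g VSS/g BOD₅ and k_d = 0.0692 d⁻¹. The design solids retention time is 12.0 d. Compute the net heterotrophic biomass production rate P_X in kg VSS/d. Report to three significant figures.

P_X ≈ 150 kg VSS/d

Correct the yield for decay: Y_obs = Y/(1 + k_d θ_c) = 0.641 / (1 + 0.0692 × 12.0) = 0.641 / 1.830 = 0.3502.
Substrate removed = Q·(S₀ − S) = 617 m³/d × (724 − 28.2) g/m³ = 4.29×10^5 g/d = 429.3 kg/d.
P_X = Y_obs · Q(S₀ − S) = 0.3502 × 429.3 = 150.3 kg VSS/d.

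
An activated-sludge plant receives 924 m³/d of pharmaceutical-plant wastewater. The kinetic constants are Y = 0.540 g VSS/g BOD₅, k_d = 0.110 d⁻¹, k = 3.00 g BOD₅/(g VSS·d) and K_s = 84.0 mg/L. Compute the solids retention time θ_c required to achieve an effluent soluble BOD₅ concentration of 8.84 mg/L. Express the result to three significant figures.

From 1/θ_c = Y·k·S/(K_s + S) − k_d: Y·k·S/(K_s+S) = 0.540 × 3.00 × 8.84 / (84.0 + 8.84) = 0.1543 d⁻¹.
1/θ_c = 0.1543 − 0.110 = 0.04425 d⁻¹, so θ_c = 22.60 d.

θ_c ≈ 22.6 d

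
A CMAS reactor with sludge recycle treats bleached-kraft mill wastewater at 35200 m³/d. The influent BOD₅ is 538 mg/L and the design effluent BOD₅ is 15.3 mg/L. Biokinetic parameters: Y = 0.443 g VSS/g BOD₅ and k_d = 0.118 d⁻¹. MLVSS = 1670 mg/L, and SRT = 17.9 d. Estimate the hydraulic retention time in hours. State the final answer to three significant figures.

Rearranging the biomass balance for a CMAS with decay, V = Y·Q·ΔS·θ_c / [X·(1+k_d θ_c)] = 0.443 × 35200 × (538 − 15.3) × 17.9 / [1670 × (1 + 0.118 × 17.9)] = 1.46×10^8 / 5197 = 28072 m³.
τ = V/Q = 28072/35200 = 0.7975 d, or 19.14 h.

τ ≈ 19.1 h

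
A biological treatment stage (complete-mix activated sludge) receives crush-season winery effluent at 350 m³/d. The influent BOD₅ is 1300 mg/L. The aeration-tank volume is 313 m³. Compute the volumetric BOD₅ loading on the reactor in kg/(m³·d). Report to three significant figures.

L_v = Q S₀ / V = 350 × 1300 × 10⁻³ / 313.0 = 1.454 kg/(m³·d).

L_v ≈ 1.45 kg BOD₅/(m³·d)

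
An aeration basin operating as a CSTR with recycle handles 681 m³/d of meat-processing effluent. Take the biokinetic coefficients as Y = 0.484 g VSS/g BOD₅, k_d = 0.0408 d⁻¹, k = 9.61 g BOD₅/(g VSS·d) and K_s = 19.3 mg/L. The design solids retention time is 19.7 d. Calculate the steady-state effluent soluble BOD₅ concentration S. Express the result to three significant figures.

For a completely mixed reactor with recycle the Lawrence–McCarty relation gives S = K_s·(1 + k_d·θ_c) / [θ_c·(Y·k − k_d) − 1] = 19.3 × (1 + 0.0408 × 19.7) / [19.7 × (0.484 × 9.61 − 0.0408) − 1] = 34.81 / 89.83 = 0.3876 mg/L.

S ≈ 0.388 mg/L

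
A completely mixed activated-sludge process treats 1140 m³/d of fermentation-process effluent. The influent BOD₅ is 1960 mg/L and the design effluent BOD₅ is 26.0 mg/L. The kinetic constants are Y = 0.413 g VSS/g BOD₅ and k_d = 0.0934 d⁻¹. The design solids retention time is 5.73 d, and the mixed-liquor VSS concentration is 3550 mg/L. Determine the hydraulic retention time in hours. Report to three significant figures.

τ ≈ 20.2 h

From the SRT design equation V = Y Q (S₀−S) θ_c / [X (1 + k_d θ_c)] = 0.413 × 1140 × (1960 − 26.0) × 5.73 / [3550 × (1 + 0.0934 × 5.73)] = 5.22×10^6 / 5450 = 957.4 m³.
HRT = V/Q = 957.4 m³ / 1140 m³·d⁻¹ = 0.8398 d × 24 = 20.16 h.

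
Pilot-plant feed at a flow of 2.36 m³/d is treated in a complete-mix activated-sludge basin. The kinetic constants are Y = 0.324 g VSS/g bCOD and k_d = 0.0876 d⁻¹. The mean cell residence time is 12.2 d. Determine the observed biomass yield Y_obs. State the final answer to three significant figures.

Y_obs = Y / (1 + k_d θ_c) = 0.324 / (1 + 0.0876 × 12.2) = 0.324 / 2.069 = 0.1566.

Y_obs ≈ 0.157 g VSS/g bCOD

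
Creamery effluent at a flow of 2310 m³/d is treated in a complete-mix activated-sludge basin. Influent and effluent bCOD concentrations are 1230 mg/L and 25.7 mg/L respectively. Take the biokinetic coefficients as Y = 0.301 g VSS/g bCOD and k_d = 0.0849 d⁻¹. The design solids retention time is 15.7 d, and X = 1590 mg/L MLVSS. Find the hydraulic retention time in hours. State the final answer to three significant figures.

From the SRT design equation V = Y Q (S₀−S) θ_c / [X (1 + k_d θ_c)] = 0.301 × 2310 × (1230 − 25.7) × 15.7 / [1590 × (1 + 0.0849 × 15.7)] = 1.31×10^7 / 3709 = 3544 m³.
Hydraulic retention time τ = V/Q = 3544 / 2310 = 1.534 d = 36.82 h.

τ ≈ 36.8 h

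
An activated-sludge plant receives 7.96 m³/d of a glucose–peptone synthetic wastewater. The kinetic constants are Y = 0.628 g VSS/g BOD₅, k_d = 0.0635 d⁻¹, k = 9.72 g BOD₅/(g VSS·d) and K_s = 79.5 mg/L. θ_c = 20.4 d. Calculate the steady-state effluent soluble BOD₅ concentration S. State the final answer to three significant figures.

Effluent substrate depends only on kinetics and SRT: S = K_s(1 + k_d θ_c) / [θ_c(Yk − k_d) − 1] = 79.5 × (1 + 0.0635 × 20.4) / [20.4 × (0.628 × 9.72 − 0.0635) − 1] = 182.5 / 122.2 = 1.493 mg/L.

S ≈ 1.49 mg/L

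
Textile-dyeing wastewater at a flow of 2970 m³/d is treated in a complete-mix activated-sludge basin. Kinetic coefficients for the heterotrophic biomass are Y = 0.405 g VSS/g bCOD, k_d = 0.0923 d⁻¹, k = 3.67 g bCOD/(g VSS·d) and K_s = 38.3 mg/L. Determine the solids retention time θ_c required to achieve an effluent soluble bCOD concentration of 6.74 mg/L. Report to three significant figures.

Specific growth rate at S = 6.74 mg/L: μ = YkS/(K_s+S) = 0.405·3.67·6.74/(38.3+6.74) = 0.2224 d⁻¹.
1/θ_c = 0.2224 − 0.0923 = 0.1301 d⁻¹, so θ_c = 7.685 d.

θ_c ≈ 7.68 d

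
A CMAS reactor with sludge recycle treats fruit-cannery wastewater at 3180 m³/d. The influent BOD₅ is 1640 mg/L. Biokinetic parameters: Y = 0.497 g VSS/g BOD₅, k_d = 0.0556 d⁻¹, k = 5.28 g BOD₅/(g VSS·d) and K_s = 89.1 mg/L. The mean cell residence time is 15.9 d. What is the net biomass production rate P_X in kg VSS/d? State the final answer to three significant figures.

P_X ≈ 1370 kg VSS/d

From the Monod/SRT balance for a CMAS, S = K_s·(1+k_d θ_c)/[θ_c·(Y k − k_d) − 1] = 89.1 × (1 + 0.0556 × 15.9) / [15.9 × (0.497 × 5.28 − 0.0556) − 1] = 167.9 / 39.84 = 4.214 mg/L.
Y_obs = Y / (1 + k_d θ_c) = 0.497 / (1 + 0.0556 × 15.9) = 0.497 / 1.884 = 0.2638.
Q·(S₀ − S) = 3180 × (1640 − 4.21) × 10⁻³ = 5202 kg/d removed.
Biomass produced: P_X = Y_obs·Q·ΔS = 0.2638 × 5202 ≈ 1372 kg VSS/d.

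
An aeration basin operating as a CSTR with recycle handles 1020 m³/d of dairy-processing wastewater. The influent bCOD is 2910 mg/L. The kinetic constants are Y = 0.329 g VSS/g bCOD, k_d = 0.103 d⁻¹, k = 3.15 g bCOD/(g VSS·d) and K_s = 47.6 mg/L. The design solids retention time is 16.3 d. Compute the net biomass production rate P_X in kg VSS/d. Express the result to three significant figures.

P_X ≈ 363 kg VSS/d

Effluent substrate depends only on kinetics and SRT: S = K_s(1 + k_d θ_c) / [θ_c(Yk − k_d) − 1] = 47.6 × (1 + 0.103 × 16.3) / [16.3 × (0.329 × 3.15 − 0.103) − 1] = 127.5 / 14.21 = 8.971 mg/L.
Observed yield with endogenous decay: Y_obs = Y / (1 + k_d·θ_c) = 0.329 / (1 + 0.103 × 16.3) = 0.329 / 2.679 = 0.1228 g VSS/g bCOD.
Q·(S₀ − S) = 1020 × (2910 − 8.97) × 10⁻³ = 2959 kg/d removed.
P_X = Y_obs · Q(S₀ − S) = 0.1228 × 2959 = 363.4 kg VSS/d.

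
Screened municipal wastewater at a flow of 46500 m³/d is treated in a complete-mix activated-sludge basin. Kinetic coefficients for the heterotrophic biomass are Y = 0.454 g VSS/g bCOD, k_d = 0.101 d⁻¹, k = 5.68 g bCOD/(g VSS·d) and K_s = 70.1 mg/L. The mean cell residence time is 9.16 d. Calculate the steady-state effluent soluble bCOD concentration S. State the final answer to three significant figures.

From the Monod/SRT balance for a CMAS, S = K_s·(1+k_d θ_c)/[θ_c·(Y k − k_d) − 1] = 70.1 × (1 + 0.101 × 9.16) / [9.16 × (0.454 × 5.68 − 0.101) − 1] = 135.0 / 21.70 = 6.220 mg/L.

S ≈ 6.22 mg/L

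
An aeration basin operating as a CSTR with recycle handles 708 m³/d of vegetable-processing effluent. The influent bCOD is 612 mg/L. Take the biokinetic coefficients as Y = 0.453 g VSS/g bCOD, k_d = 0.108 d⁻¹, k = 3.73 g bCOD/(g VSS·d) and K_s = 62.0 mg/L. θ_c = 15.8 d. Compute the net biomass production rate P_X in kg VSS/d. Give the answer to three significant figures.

From the Monod/SRT balance for a CMAS, S = K_s·(1+k_d θ_c)/[θ_c·(Y k − k_d) − 1] = 62.0 × (1 + 0.108 × 15.8) / [15.8 × (0.453 × 3.73 − 0.108) − 1] = 167.8 / 23.99 = 6.994 mg/L.
Correct the yield for decay: Y_obs = Y/(1 + k_d θ_c) = 0.453 / (1 + 0.108 × 15.8) = 0.453 / 2.706 = 0.1674.
Q·(S₀ − S) = 708 × (612 − 6.99) × 10⁻³ = 428.3 kg/d removed.
So the net sludge growth is P_X = 0.1674 × 428.3 = 71.70 kg VSS/d.

P_X ≈ 71.7 kg VSS/d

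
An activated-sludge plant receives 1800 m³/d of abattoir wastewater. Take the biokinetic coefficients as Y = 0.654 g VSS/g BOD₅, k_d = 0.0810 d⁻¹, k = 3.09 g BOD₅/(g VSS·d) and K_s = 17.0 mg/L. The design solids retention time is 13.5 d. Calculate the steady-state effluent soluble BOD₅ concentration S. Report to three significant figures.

S ≈ 1.41 mg/L

For a completely mixed reactor with recycle the Lawrence–McCarty relation gives S = K_s·(1 + k_d·θ_c) / [θ_c·(Y·k − k_d) − 1] = 17.0 × (1 + 0.0810 × 13.5) / [13.5 × (0.654 × 3.09 − 0.0810) − 1] = 35.59 / 25.19 = 1.413 mg/L.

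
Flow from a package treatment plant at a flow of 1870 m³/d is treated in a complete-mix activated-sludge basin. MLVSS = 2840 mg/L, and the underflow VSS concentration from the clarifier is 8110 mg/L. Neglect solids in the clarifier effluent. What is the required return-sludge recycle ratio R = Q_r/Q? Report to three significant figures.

Solids balance on the clarifier gives (1+R)X = R·X_r, so R = X/(X_r − X) = 2840 / (8110 − 2840) = 0.5389.

R ≈ 0.539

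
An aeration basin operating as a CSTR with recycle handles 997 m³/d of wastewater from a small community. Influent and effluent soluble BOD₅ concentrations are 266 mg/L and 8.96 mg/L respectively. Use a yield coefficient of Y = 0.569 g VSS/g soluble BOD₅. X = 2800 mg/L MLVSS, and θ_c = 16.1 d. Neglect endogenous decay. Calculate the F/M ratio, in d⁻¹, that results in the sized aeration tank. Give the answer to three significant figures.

F/M ≈ 0.113 d⁻¹

V·X = Y·Q·ΔS·θ_c gives V = 0.569 × 997 × (266 − 8.96) × 16.1 / 2800 = 838.4 m³.
F/M = applied load / biomass = Q·S₀/(V·X) = 997 × 266 / (838.4 × 2800) = 0.1130 d⁻¹.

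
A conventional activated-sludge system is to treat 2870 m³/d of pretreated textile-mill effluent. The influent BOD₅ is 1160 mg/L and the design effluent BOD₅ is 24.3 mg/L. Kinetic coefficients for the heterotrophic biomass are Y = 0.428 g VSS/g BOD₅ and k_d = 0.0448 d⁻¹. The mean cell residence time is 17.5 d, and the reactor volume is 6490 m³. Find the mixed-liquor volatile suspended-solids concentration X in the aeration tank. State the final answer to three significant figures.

X ≈ 2110 mg/L

From V·X·(1 + k_d·θ_c) = Y·Q·(S₀ − S)·θ_c: X = 0.428 × 2870 × (1160 − 24.3) × 17.5 / [6490 × (1 + 0.0448 × 17.5)] = 2109 mg/L.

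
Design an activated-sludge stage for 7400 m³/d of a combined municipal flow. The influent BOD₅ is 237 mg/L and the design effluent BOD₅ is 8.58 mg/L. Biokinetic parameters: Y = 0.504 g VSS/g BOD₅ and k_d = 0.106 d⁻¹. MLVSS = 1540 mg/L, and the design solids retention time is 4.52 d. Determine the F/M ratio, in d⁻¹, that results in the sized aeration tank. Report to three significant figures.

Steady-state biomass mass balance: V·X·(1 + k_d·θ_c) = Y·Q·(S₀ − S)·θ_c, so V = 0.504 × 7400 × (237 − 8.58) × 4.52 / [1540 × (1 + 0.106 × 4.52)] = 3.85×10^6 / 2278 = 1690 m³.
Food-to-microorganism ratio F/M = Q S₀ / (V X) = 7400 × 237 / (1690 × 1540) = 0.6737 d⁻¹.

F/M ≈ 0.674 d⁻¹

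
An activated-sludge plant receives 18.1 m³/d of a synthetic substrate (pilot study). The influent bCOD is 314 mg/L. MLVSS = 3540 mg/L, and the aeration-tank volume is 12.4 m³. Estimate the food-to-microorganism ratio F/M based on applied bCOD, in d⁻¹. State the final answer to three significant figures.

F/M ≈ 0.129 d⁻¹

F/M = Q·S₀ / (V·X) = 18.1 × 314 / (12.40 × 3540) = 0.1295 g bCOD·(g VSS·d)⁻¹.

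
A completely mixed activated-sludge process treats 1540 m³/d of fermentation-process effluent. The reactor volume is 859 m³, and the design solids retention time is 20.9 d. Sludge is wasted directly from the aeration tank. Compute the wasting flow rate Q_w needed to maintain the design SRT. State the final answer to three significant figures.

Q_w ≈ 41.1 m³/d

Wasting from the aeration tank: Q_w = V / θ_c = 859.0 / 20.9 = 41.10 m³/d.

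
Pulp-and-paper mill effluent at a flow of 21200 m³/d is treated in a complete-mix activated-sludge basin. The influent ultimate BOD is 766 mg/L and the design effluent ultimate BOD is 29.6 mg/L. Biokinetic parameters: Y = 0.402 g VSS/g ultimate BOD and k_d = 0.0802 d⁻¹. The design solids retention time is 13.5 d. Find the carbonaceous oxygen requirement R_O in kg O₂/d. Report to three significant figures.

The observed yield is Y_obs = Y/(1 + k_d·θ_c) = 0.402 / (1 + 0.0802 × 13.5) = 0.402 / 2.083 = 0.1930 g VSS per g ultimate BOD removed.
Substrate removed = Q·(S₀ − S) = 21200 m³/d × (766 − 29.6) g/m³ = 1.56×10^7 g/d = 15612 kg/d.
Biomass synthesised: P_X = Y_obs × 15612 = 3013 kg VSS/d.
Carbonaceous O₂ demand = substrate oxidised − cell-mass equivalent = 15612 − 1.42 × 3013 = 11333 kg O₂/d.

R_O ≈ 11300 kg O₂/d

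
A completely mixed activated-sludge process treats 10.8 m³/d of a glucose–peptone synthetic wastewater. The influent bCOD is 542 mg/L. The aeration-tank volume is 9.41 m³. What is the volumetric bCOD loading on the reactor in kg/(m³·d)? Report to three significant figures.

L_v ≈ 0.622 kg bCOD/(m³·d)

Volumetric loading L_v = Q·S₀ / V = 10.8 × 542 g/m³ / 9.410 m³ = 622.1 g/(m³·d) = 0.6221 kg bCOD/(m³·d).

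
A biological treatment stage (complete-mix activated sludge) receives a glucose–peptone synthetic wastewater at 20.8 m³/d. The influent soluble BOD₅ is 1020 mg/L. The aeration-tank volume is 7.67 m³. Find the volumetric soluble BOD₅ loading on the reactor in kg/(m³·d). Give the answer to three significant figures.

Volumetric loading L_v = Q·S₀ / V = 20.8 × 1020 g/m³ / 7.670 m³ = 2766 g/(m³·d) = 2.766 kg soluble BOD₅/(m³·d).

L_v ≈ 2.77 kg soluble BOD₅/(m³·d)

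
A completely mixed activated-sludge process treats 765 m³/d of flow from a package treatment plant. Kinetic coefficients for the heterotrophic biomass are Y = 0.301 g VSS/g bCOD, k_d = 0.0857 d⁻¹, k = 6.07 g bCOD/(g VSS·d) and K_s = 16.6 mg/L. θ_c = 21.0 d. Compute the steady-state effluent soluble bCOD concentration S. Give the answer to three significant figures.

S ≈ 1.31 mg/L

From the Monod/SRT balance for a CMAS, S = K_s·(1+k_d θ_c)/[θ_c·(Y k − k_d) − 1] = 16.6 × (1 + 0.0857 × 21.0) / [21.0 × (0.301 × 6.07 − 0.0857) − 1] = 46.48 / 35.57 = 1.307 mg/L.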